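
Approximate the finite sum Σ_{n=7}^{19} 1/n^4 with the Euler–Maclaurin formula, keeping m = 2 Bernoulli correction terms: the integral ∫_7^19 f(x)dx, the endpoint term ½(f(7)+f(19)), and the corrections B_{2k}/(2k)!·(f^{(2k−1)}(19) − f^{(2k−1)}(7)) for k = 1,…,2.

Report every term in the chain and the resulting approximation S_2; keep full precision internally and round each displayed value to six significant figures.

The integral term ∫_7^19 1/x^4 dx = 0.000923219.
Boundary: ½(f(7) + f(19)) = ½(0.000416493 + 7.67336e-06) = 0.000212083.
Integral + boundary = 0.00113530.
Order-1 term: 1/12 · (-1.61544e-06 − (-0.000237996)) = 1.96984e-05.
Running total after k=1: 0.00115500.
Order-2 term: −1/720 · (-1.34247e-07 − (-0.000145712)) = -2.02191e-07.

S_2 ≈ 0.00115480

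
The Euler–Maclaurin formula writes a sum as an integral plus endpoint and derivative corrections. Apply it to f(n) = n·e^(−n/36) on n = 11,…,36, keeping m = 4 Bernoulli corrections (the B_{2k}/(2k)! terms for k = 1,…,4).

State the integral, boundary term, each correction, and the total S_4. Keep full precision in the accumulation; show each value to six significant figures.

The integral term ∫_11^36 x·e^(−x/36) dx = 292.977.
½[f(11) + f(36)] = ½[8.10385 + 13.2437] = 10.6738.
Integral + boundary = 303.650.
k=1: B_{2}/(2)! × [f^{(1)}(36) − f^{(1)}(11)] = 1/12 × (0.00000 − 0.511607) = -0.0426339.
Partial sum through k=1: 303.608.
k=2: B_{4}/(4)! × [f^{(3)}(36) − f^{(3)}(11)] = −1/720 × (0.000567715 − 0.00153166) = 1.33882e-06.
Partial sum through k=2: 303.608.
k=3: B_{6}/(6)! × [f^{(5)}(36) − f^{(5)}(11)] = 1/30240 × (8.76104e-07 − 2.05908e-06) = -3.91196e-11.
Partial sum through k=3: 303.608.
k=4: B_{8}/(8)! × [f^{(7)}(36) − f^{(7)}(11)] = −1/1209600 × (1.01401e-09 − 2.26568e-09) = 1.03478e-15.

S_4 ≈ 303.608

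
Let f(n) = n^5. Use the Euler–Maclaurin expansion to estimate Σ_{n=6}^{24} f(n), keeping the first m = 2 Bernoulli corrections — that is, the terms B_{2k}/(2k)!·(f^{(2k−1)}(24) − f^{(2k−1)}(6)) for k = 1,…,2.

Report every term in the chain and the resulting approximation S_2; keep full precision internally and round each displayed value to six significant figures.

The integral term ∫_6^24 x^5 dx = 3.18427e+07.
Boundary: ½(f(6) + f(24)) = ½(7776.00 + 7.96262e+06) = 3.98520e+06.
Integral + boundary = 3.58279e+07.
k=1: B_{2}/(2)! × [f^{(1)}(24) − f^{(1)}(6)] = 1/12 × (1.65888e+06 − 6480.00) = 137700.
Partial sum through k=1: 3.59656e+07.
k=2: B_{4}/(4)! × [f^{(3)}(24) − f^{(3)}(6)] = −1/720 × (34560.0 − 2160.00) = -45.0000.

S_2 ≈ 3.59656e+07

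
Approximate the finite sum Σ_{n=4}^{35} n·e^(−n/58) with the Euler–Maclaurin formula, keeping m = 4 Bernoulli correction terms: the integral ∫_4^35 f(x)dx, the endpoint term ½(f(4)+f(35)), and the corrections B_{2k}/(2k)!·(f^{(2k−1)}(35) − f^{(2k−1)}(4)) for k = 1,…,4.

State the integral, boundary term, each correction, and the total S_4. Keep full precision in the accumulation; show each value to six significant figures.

Integral: ∫_4^35 x·e^(−x/58) dx = 406.259.
Endpoint term: (f(4) + f(35))/2 = (3.73344 + 19.1423)/2 = 11.4379.
Integral + boundary = 417.697.
k=1: B_{2}/(2)! × [f^{(1)}(35) − f^{(1)}(4)] = 1/12 × (0.216883 − 0.868989) = -0.0543422.
After k=1: 417.642.
k=2: B_{4}/(4)! × [f^{(3)}(35) − f^{(3)}(4)] = −1/720 × (0.000389634 − 0.000813230) = 5.88329e-07.
After k=2: 417.642.
k=3: B_{6}/(6)! × [f^{(5)}(35) − f^{(5)}(4)] = 1/30240 × (2.12484e-07 − 4.06701e-07) = -6.42251e-12.
After k=3: 417.642.
k=4: B_{8}/(8)! × [f^{(7)}(35) − f^{(7)}(4)] = −1/1209600 × (9.18975e-11 − 1.69933e-10) = 6.45138e-17.

S_4 ≈ 417.642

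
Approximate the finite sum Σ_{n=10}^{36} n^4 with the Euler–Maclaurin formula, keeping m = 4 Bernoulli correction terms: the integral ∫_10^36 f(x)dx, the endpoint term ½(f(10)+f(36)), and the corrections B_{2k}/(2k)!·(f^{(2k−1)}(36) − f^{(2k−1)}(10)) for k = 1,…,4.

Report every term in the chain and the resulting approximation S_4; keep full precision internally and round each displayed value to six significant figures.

S_4 ≈ 1.29333e+07

∫_10^36 x^4 dx evaluates to 1.20732e+07.
Endpoint term: (f(10) + f(36))/2 = (10000.0 + 1.67962e+06)/2 = 844808.
Integral + boundary = 1.29180e+07.
k=1: B_{2}/(2)! × [f^{(1)}(36) − f^{(1)}(10)] = 1/12 × (186624 − 4000.00) = 15218.7.
After k=1: 1.29333e+07.
k=2: B_{4}/(4)! × [f^{(3)}(36) − f^{(3)}(10)] = −1/720 × (864.000 − 240.000) = -0.866667.
After k=2: 1.29333e+07.
k=3: B_{6}/(6)! × [f^{(5)}(36) − f^{(5)}(10)] = 1/30240 × (0.00000 − 0.00000) = 0.00000.
After k=3: 1.29333e+07.
k=4: B_{8}/(8)! × [f^{(7)}(36) − f^{(7)}(10)] = −1/1209600 × (0.00000 − 0.00000) = 0.00000.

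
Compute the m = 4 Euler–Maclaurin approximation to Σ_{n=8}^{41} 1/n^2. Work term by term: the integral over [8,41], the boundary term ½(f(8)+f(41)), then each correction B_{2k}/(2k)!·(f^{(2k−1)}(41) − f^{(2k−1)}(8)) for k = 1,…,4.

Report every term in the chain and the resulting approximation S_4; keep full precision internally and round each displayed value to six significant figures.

S_4 ≈ 0.109042

The integral term ∫_8^41 1/x^2 dx = 0.100610.
Boundary: ½(f(8) + f(41)) = ½(0.0156250 + 0.000594884) = 0.00810994.
So far: 0.108720.
Order-1 term: 1/12 · (-2.90187e-05 − (-0.00390625)) = 0.000323103.
After k=1: 0.109043.
Order-2 term: −1/720 · (-2.07153e-07 − (-0.000732422)) = -1.01696e-06.
After k=2: 0.109042.
Order-3 term: 1/30240 · (-3.69697e-09 − (-0.000343323)) = 1.13531e-08.
After k=3: 0.109042.
Order-4 term: −1/1209600 · (-1.23159e-10 − (-0.000300407)) = -2.48353e-10.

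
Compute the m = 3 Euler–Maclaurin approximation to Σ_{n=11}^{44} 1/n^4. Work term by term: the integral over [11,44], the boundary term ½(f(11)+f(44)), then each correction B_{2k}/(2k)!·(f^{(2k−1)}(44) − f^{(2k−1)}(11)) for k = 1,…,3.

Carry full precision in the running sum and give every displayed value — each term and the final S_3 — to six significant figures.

The integral term ∫_11^44 1/x^4 dx = 0.000246525.
Boundary: ½(f(11) + f(44)) = ½(6.83013e-05 + 2.66802e-07) = 3.42841e-05.
Running total after boundary: 0.000280809.
Correction k=1: B_{2}/2! · (f^{(1)}(44) − f^{(1)}(11)) = 1/12 · (-2.42547e-08 − (-2.48369e-05)) = 2.06772e-06.
Partial sum through k=1: 0.000282877.
Correction k=2: B_{4}/4! · (f^{(3)}(44) − f^{(3)}(11)) = −1/720 · (-3.75848e-10 − (-6.15790e-06)) = -8.55211e-09.
Partial sum through k=2: 0.000282868.
Correction k=3: B_{6}/6! · (f^{(5)}(44) − f^{(5)}(11)) = 1/30240 · (-1.08716e-11 − (-2.84994e-06)) = 9.42436e-11.

S_3 ≈ 0.000282869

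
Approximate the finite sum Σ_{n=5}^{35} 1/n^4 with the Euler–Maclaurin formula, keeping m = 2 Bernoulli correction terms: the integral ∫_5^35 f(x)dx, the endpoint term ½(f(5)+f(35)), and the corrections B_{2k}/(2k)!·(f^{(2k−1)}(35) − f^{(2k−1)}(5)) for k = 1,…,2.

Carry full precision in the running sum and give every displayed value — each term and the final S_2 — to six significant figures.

S_2 ≈ 0.00356375

Integral: ∫_5^35 1/x^4 dx = 0.00265889.
Boundary: ½(f(5) + f(35)) = ½(0.00160000 + 6.66389e-07) = 0.000800333.
Integral + boundary = 0.00345923.
Correction k=1: B_{2}/2! · (f^{(1)}(35) − f^{(1)}(5)) = 1/12 · (-7.61587e-08 − (-0.00128000)) = 0.000106660.
Running total after k=1: 0.00356589.
Correction k=2: B_{4}/4! · (f^{(3)}(35) − f^{(3)}(5)) = −1/720 · (-1.86511e-09 − (-0.00153600)) = -2.13333e-06.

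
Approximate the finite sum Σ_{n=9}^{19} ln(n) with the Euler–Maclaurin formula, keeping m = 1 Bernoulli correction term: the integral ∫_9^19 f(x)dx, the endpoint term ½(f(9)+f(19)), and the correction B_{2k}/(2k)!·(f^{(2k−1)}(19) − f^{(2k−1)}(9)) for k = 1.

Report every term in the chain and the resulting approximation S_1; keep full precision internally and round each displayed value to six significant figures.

The integral term ∫_9^19 ln(x) dx = 26.1693.
Endpoint term: (f(9) + f(19))/2 = (2.19722 + 2.94444)/2 = 2.57083.
Running total after boundary: 28.7402.
k=1: B_{2}/(2)! × [f^{(1)}(19) − f^{(1)}(9)] = 1/12 × (0.0526316 − 0.111111) = -0.00487329.

S_1 ≈ 28.7353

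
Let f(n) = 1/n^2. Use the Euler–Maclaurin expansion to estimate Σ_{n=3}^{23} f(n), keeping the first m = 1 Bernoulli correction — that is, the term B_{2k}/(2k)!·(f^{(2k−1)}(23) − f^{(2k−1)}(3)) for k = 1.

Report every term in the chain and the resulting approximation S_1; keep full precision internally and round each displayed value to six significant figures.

The integral term ∫_3^23 1/x^2 dx = 0.289855.
Boundary: ½(f(3) + f(23)) = ½(0.111111 + 0.00189036) = 0.0565007.
Running total after boundary: 0.346356.
k=1: B_{2}/(2)! × [f^{(1)}(23) − f^{(1)}(3)] = 1/12 × (-0.000164379 − (-0.0740741)) = 0.00615914.

S_1 ≈ 0.352515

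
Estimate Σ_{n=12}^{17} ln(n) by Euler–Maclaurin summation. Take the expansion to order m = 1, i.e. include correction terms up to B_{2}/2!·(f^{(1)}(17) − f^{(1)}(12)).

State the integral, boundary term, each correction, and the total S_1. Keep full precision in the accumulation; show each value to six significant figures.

S_1 ≈ 16.0028

The integral term ∫_12^17 ln(x) dx = 13.3457.
½[f(12) + f(17)] = ½[2.48491 + 2.83321] = 2.65906.
So far: 16.0048.
Order-1 term: 1/12 · (0.0588235 − 0.0833333) = -0.00204248.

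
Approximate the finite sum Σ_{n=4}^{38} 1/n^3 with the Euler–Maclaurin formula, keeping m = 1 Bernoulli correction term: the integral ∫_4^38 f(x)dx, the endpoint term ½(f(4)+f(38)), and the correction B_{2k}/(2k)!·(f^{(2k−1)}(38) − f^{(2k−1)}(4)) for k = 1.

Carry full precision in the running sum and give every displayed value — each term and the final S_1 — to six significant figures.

Integral: ∫_4^38 1/x^3 dx = 0.0309037.
Endpoint term: (f(4) + f(38))/2 = (0.0156250 + 1.82242e-05)/2 = 0.00782161.
Integral + boundary = 0.0387254.
Correction k=1: B_{2}/2! · (f^{(1)}(38) − f^{(1)}(4)) = 1/12 · (-1.43876e-06 − (-0.0117188)) = 0.000976443.

S_1 ≈ 0.0397018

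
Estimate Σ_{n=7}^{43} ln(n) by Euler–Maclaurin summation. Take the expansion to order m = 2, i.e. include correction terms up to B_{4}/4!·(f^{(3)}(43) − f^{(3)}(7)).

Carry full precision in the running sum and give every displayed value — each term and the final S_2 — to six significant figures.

S_2 ≈ 114.954

Integral: ∫_7^43 ln(x) dx = 112.110.
Endpoint term: (f(7) + f(43))/2 = (1.94591 + 3.76120)/2 = 2.85356.
So far: 114.964.
Correction k=1: B_{2}/2! · (f^{(1)}(43) − f^{(1)}(7)) = 1/12 · (0.0232558 − 0.142857) = -0.00996678.
Running total after k=1: 114.954.
Correction k=2: B_{4}/4! · (f^{(3)}(43) − f^{(3)}(7)) = −1/720 · (2.51550e-05 − 0.00583090) = 8.06354e-06.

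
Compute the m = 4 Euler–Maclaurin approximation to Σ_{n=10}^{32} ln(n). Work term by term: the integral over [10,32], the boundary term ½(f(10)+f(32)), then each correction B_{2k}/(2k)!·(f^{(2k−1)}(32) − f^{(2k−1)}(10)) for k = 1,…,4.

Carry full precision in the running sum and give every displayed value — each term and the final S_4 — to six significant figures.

S_4 ≈ 68.7561

The integral term ∫_10^32 ln(x) dx = 65.8777.
Boundary: ½(f(10) + f(32)) = ½(2.30259 + 3.46574) = 2.88416.
So far: 68.7619.
Correction k=1: B_{2}/2! · (f^{(1)}(32) − f^{(1)}(10)) = 1/12 · (0.0312500 − 0.100000) = -0.00572917.
After k=1: 68.7561.
Correction k=2: B_{4}/4! · (f^{(3)}(32) − f^{(3)}(10)) = −1/720 · (6.10352e-05 − 0.00200000) = 2.69301e-06.
After k=2: 68.7561.
Correction k=3: B_{6}/6! · (f^{(5)}(32) − f^{(5)}(10)) = 1/30240 · (7.15256e-07 − 0.000240000) = -7.91286e-09.
After k=3: 68.7561.
Correction k=4: B_{8}/8! · (f^{(7)}(32) − f^{(7)}(10)) = −1/1209600 · (2.09548e-08 − 7.20000e-05) = 5.95065e-11.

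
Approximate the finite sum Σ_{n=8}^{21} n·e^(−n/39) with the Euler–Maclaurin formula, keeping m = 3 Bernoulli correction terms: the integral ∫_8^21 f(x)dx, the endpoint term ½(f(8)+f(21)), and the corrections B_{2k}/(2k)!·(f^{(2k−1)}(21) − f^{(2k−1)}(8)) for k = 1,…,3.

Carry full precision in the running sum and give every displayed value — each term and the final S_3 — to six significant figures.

S_3 ≈ 136.682

The integral term ∫_8^21 x·e^(−x/39) dx = 127.327.
Endpoint term: (f(8) + f(21))/2 = (6.51634 + 12.2566)/2 = 9.38645.
Running total after boundary: 136.713.
k=1: B_{2}/(2)! × [f^{(1)}(21) − f^{(1)}(8)] = 1/12 × (0.269375 − 0.647457) = -0.0315069.
Running total after k=1: 136.682.
k=2: B_{4}/(4)! × [f^{(3)}(21) − f^{(3)}(8)] = −1/720 × (0.000944553 − 0.00149674) = 7.66927e-07.
Running total after k=2: 136.682.
k=3: B_{6}/(6)! × [f^{(5)}(21) − f^{(5)}(8)] = 1/30240 × (1.12558e-06 − 1.68823e-06) = -1.86064e-11.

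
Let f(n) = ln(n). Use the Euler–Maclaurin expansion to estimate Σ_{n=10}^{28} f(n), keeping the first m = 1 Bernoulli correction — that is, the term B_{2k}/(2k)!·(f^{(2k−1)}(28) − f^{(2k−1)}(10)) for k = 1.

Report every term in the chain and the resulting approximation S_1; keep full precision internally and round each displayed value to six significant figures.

S_1 ≈ 55.0879

Integral: ∫_10^28 ln(x) dx = 52.2759.
Endpoint term: (f(10) + f(28))/2 = (2.30259 + 3.33220)/2 = 2.81739.
So far: 55.0933.
k=1: B_{2}/(2)! × [f^{(1)}(28) − f^{(1)}(10)] = 1/12 × (0.0357143 − 0.100000) = -0.00535714.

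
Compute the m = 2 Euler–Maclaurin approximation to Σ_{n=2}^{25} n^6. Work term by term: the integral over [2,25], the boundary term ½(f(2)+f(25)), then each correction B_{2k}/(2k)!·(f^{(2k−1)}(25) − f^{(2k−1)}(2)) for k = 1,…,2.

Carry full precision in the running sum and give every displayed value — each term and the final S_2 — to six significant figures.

Integral: ∫_2^25 x^6 dx = 8.71931e+08.
Endpoint term: (f(2) + f(25))/2 = (64.0000 + 2.44141e+08)/2 = 1.22070e+08.
Integral + boundary = 9.94001e+08.
k=1: B_{2}/(2)! × [f^{(1)}(25) − f^{(1)}(2)] = 1/12 × (5.85938e+07 − 192.000) = 4.88280e+06.
Partial sum through k=1: 9.98884e+08.
k=2: B_{4}/(4)! × [f^{(3)}(25) − f^{(3)}(2)] = −1/720 × (1.87500e+06 − 960.000) = -2602.83.

S_2 ≈ 9.98881e+08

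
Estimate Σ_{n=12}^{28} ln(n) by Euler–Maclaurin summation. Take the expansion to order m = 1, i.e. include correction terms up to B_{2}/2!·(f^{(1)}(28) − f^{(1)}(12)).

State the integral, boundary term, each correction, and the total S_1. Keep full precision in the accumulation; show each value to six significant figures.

Integral: ∫_12^28 ln(x) dx = 47.4828.
½[f(12) + f(28)] = ½[2.48491 + 3.33220] = 2.90856.
Integral + boundary = 50.3914.
k=1: B_{2}/(2)! × [f^{(1)}(28) − f^{(1)}(12)] = 1/12 × (0.0357143 − 0.0833333) = -0.00396825.

S_1 ≈ 50.3874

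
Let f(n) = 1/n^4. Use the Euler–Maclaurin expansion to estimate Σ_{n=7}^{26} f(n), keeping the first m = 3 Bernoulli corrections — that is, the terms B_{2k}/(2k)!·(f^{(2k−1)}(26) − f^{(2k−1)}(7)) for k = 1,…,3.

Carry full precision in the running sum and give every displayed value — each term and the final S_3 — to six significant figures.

Integral: ∫_7^26 1/x^4 dx = 0.000952852.
½[f(7) + f(26)] = ½[0.000416493 + 2.18830e-06] = 0.000209341.
So far: 0.00116219.
Correction k=1: B_{2}/2! · (f^{(1)}(26) − f^{(1)}(7)) = 1/12 · (-3.36661e-07 − (-0.000237996)) = 1.98050e-05.
Running total after k=1: 0.00118200.
Correction k=2: B_{4}/4! · (f^{(3)}(26) − f^{(3)}(7)) = −1/720 · (-1.49406e-08 − (-0.000145712)) = -2.02357e-07.
Running total after k=2: 0.00118180.
Correction k=3: B_{6}/6! · (f^{(5)}(26) − f^{(5)}(7)) = 1/30240 · (-1.23768e-09 − (-0.000166528)) = 5.50683e-09.

S_3 ≈ 0.00118180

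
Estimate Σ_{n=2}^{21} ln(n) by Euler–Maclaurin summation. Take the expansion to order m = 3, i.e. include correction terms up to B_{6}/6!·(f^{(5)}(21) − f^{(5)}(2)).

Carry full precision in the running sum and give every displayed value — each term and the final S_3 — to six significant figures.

S_3 ≈ 45.3801

Integral: ∫_2^21 ln(x) dx = 43.5487.
Boundary: ½(f(2) + f(21)) = ½(0.693147 + 3.04452) = 1.86883.
Running total after boundary: 45.4175.
Order-1 term: 1/12 · (0.0476190 − 0.500000) = -0.0376984.
After k=1: 45.3798.
Order-2 term: −1/720 · (0.000215959 − 0.250000) = 0.000346922.
After k=2: 45.3802.
Order-3 term: 1/30240 · (5.87645e-06 − 0.750000) = -2.48014e-05.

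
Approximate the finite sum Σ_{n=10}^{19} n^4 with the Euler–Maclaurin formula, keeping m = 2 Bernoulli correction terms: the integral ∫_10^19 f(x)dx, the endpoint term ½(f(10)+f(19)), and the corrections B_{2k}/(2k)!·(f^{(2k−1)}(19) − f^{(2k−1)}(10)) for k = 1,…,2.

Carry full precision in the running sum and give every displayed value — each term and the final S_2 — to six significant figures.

S_2 ≈ 547333

∫_10^19 x^4 dx evaluates to 475220.
½[f(10) + f(19)] = ½[10000.0 + 130321] = 70160.5.
So far: 545380.
Order-1 term: 1/12 · (27436.0 − 4000.00) = 1953.00.
Running total after k=1: 547333.
Order-2 term: −1/720 · (456.000 − 240.000) = -0.300000.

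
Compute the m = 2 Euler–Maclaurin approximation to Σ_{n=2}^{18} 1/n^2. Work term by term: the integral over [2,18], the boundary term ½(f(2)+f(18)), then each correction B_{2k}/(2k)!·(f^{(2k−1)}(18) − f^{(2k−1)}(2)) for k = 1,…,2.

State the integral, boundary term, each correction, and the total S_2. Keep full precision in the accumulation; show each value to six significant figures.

S_2 ≈ 0.590751

The integral term ∫_2^18 1/x^2 dx = 0.444444.
Boundary: ½(f(2) + f(18)) = ½(0.250000 + 0.00308642) = 0.126543.
So far: 0.570988.
Correction k=1: B_{2}/2! · (f^{(1)}(18) − f^{(1)}(2)) = 1/12 · (-0.000342936 − (-0.250000)) = 0.0208048.
Running total after k=1: 0.591792.
Correction k=2: B_{4}/4! · (f^{(3)}(18) − f^{(3)}(2)) = −1/720 · (-1.27013e-05 − (-0.750000)) = -0.00104165.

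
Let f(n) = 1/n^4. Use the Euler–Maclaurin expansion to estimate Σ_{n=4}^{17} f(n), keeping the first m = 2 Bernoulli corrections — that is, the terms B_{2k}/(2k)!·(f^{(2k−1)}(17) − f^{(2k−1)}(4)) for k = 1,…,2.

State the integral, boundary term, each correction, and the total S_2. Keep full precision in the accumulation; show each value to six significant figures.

∫_4^17 1/x^4 dx evaluates to 0.00514049.
½[f(4) + f(17)] = ½[0.00390625 + 1.19730e-05] = 0.00195911.
Integral + boundary = 0.00709960.
Correction k=1: B_{2}/2! · (f^{(1)}(17) − f^{(1)}(4)) = 1/12 · (-2.81719e-06 − (-0.00390625)) = 0.000325286.
After k=1: 0.00742488.
Correction k=2: B_{4}/4! · (f^{(3)}(17) − f^{(3)}(4)) = −1/720 · (-2.92441e-07 − (-0.00732422)) = -1.01721e-05.

S_2 ≈ 0.00741471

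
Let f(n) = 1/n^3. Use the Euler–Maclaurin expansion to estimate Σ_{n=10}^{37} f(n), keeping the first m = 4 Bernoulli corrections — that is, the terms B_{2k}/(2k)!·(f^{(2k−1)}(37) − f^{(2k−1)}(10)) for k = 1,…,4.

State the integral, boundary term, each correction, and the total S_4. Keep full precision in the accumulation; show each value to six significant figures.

S_4 ≈ 0.00516943

∫_10^37 1/x^3 dx evaluates to 0.00463477.
½[f(10) + f(37)] = ½[0.00100000 + 1.97422e-05] = 0.000509871.
Running total after boundary: 0.00514464.
k=1: B_{2}/(2)! × [f^{(1)}(37) − f^{(1)}(10)] = 1/12 × (-1.60072e-06 − (-0.000300000)) = 2.48666e-05.
After k=1: 0.00516951.
k=2: B_{4}/(4)! × [f^{(3)}(37) − f^{(3)}(10)] = −1/720 × (-2.33852e-08 − (-6.00000e-05)) = -8.33009e-08.
After k=2: 0.00516942.
k=3: B_{6}/(6)! × [f^{(5)}(37) − f^{(5)}(10)] = 1/30240 × (-7.17442e-10 − (-2.52000e-05)) = 8.33310e-10.
After k=3: 0.00516943.
k=4: B_{8}/(8)! × [f^{(7)}(37) − f^{(7)}(10)] = −1/1209600 × (-3.77325e-11 − (-1.81440e-05)) = -1.50000e-11.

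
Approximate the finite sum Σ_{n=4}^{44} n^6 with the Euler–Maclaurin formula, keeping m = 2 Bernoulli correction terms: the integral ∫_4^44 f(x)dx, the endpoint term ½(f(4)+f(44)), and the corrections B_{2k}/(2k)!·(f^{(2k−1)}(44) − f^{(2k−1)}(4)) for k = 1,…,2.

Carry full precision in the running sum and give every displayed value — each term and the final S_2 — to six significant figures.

∫_4^44 x^6 dx evaluates to 4.56111e+10.
Endpoint term: (f(4) + f(44))/2 = (4096.00 + 7.25631e+09)/2 = 3.62816e+09.
Integral + boundary = 4.92393e+10.
Order-1 term: 1/12 · (9.89497e+08 − 6144.00) = 8.24576e+07.
After k=1: 4.93217e+10.
Order-2 term: −1/720 · (1.02221e+07 − 7680.00) = -14186.7.

S_2 ≈ 4.93217e+10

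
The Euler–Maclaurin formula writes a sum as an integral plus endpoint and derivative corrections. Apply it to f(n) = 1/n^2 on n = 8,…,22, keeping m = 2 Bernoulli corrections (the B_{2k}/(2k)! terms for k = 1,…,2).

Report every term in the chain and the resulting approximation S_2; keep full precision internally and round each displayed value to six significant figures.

S_2 ≈ 0.0886999

The integral term ∫_8^22 1/x^2 dx = 0.0795455.
Endpoint term: (f(8) + f(22))/2 = (0.0156250 + 0.00206612)/2 = 0.00884556.
Integral + boundary = 0.0883910.
Order-1 term: 1/12 · (-0.000187829 − (-0.00390625)) = 0.000309868.
Partial sum through k=1: 0.0887009.
Order-2 term: −1/720 · (-4.65691e-06 − (-0.000732422)) = -1.01078e-06.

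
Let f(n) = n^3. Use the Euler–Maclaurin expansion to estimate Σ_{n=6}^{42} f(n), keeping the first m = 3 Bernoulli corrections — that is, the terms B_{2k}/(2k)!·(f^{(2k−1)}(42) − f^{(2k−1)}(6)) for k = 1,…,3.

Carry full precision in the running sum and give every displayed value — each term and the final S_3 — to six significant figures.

S_3 ≈ 815184

Integral: ∫_6^42 x^3 dx = 777600.
Endpoint term: (f(6) + f(42))/2 = (216.000 + 74088.0)/2 = 37152.0.
So far: 814752.
Correction k=1: B_{2}/2! · (f^{(1)}(42) − f^{(1)}(6)) = 1/12 · (5292.00 − 108.000) = 432.000.
After k=1: 815184.
Correction k=2: B_{4}/4! · (f^{(3)}(42) − f^{(3)}(6)) = −1/720 · (6.00000 − 6.00000) = 0.00000.
After k=2: 815184.
Correction k=3: B_{6}/6! · (f^{(5)}(42) − f^{(5)}(6)) = 1/30240 · (0.00000 − 0.00000) = 0.00000.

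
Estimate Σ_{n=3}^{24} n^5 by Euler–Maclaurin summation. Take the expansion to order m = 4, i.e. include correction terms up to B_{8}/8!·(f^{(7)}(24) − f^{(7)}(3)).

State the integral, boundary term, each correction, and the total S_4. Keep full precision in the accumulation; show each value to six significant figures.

The integral term ∫_3^24 x^5 dx = 3.18504e+07.
½[f(3) + f(24)] = ½[243.000 + 7.96262e+06] = 3.98143e+06.
So far: 3.58318e+07.
k=1: B_{2}/(2)! × [f^{(1)}(24) − f^{(1)}(3)] = 1/12 × (1.65888e+06 − 405.000) = 138206.
After k=1: 3.59700e+07.
k=2: B_{4}/(4)! × [f^{(3)}(24) − f^{(3)}(3)] = −1/720 × (34560.0 − 540.000) = -47.2500.
After k=2: 3.59700e+07.
k=3: B_{6}/(6)! × [f^{(5)}(24) − f^{(5)}(3)] = 1/30240 × (120.000 − 120.000) = 0.00000.
After k=3: 3.59700e+07.
k=4: B_{8}/(8)! × [f^{(7)}(24) − f^{(7)}(3)] = −1/1209600 × (0.00000 − 0.00000) = 0.00000.

S_4 ≈ 3.59700e+07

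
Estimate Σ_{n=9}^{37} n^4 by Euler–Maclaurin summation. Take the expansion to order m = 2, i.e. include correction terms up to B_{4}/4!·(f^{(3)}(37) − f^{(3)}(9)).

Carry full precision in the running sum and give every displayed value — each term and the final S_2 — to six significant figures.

∫_9^37 x^4 dx evaluates to 1.38570e+07.
½[f(9) + f(37)] = ½[6561.00 + 1.87416e+06] = 940361.
Integral + boundary = 1.47973e+07.
k=1: B_{2}/(2)! × [f^{(1)}(37) − f^{(1)}(9)] = 1/12 × (202612 − 2916.00) = 16641.3.
Running total after k=1: 1.48140e+07.
k=2: B_{4}/(4)! × [f^{(3)}(37) − f^{(3)}(9)] = −1/720 × (888.000 − 216.000) = -0.933333.

S_2 ≈ 1.48140e+07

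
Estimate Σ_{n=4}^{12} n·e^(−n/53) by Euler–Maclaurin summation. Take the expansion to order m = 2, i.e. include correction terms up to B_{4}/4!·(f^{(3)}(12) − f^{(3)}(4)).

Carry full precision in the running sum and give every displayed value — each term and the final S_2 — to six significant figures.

Integral: ∫_4^12 x·e^(−x/53) dx = 54.3930.
Endpoint term: (f(4) + f(12))/2 = (3.70922 + 9.56864)/2 = 6.63893.
Integral + boundary = 61.0319.
Order-1 term: 1/12 · (0.616847 − 0.857321) = -0.0200395.
After k=1: 61.0119.
Order-2 term: −1/720 · (0.000787334 − 0.000965444) = 2.47375e-07.

S_2 ≈ 61.0119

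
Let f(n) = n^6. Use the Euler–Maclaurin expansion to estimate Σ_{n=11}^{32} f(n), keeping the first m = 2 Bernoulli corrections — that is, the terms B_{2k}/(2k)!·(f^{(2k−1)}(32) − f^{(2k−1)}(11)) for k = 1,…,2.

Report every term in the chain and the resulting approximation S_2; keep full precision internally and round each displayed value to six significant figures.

∫_11^32 x^6 dx evaluates to 4.90575e+09.
½[f(11) + f(32)] = ½[1.77156e+06 + 1.07374e+09] = 5.37757e+08.
So far: 5.44351e+09.
Correction k=1: B_{2}/2! · (f^{(1)}(32) − f^{(1)}(11)) = 1/12 · (2.01327e+08 − 966306) = 1.66967e+07.
Partial sum through k=1: 5.46020e+09.
Correction k=2: B_{4}/4! · (f^{(3)}(32) − f^{(3)}(11)) = −1/720 · (3.93216e+06 − 159720) = -5239.50.

S_2 ≈ 5.46020e+09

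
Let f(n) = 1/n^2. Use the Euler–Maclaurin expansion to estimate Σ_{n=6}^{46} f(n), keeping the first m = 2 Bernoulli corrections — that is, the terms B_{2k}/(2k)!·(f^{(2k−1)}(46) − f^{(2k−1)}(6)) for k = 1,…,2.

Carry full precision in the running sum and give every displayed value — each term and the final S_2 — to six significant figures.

S_2 ≈ 0.159818

∫_6^46 1/x^2 dx evaluates to 0.144928.
Endpoint term: (f(6) + f(46))/2 = (0.0277778 + 0.000472590)/2 = 0.0141252.
So far: 0.159053.
Correction k=1: B_{2}/2! · (f^{(1)}(46) − f^{(1)}(6)) = 1/12 · (-2.05474e-05 − (-0.00925926)) = 0.000769893.
Partial sum through k=1: 0.159823.
Correction k=2: B_{4}/4! · (f^{(3)}(46) − f^{(3)}(6)) = −1/720 · (-1.16526e-07 − (-0.00308642)) = -4.28653e-06.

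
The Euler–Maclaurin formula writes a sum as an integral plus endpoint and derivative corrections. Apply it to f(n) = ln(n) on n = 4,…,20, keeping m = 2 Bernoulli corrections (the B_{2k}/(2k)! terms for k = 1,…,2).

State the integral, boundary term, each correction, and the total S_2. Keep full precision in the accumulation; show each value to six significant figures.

S_2 ≈ 40.5439

∫_4^20 ln(x) dx evaluates to 38.3695.
Endpoint term: (f(4) + f(20))/2 = (1.38629 + 2.99573)/2 = 2.19101.
So far: 40.5605.
k=1: B_{2}/(2)! × [f^{(1)}(20) − f^{(1)}(4)] = 1/12 × (0.0500000 − 0.250000) = -0.0166667.
Partial sum through k=1: 40.5438.
k=2: B_{4}/(4)! × [f^{(3)}(20) − f^{(3)}(4)] = −1/720 × (0.000250000 − 0.0312500) = 4.30556e-05.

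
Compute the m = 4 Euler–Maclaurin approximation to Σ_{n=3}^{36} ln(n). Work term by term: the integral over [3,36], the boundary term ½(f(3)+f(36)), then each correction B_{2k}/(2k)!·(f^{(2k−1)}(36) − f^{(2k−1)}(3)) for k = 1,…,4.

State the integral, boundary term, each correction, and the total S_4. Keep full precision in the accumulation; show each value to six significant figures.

∫_3^36 ln(x) dx evaluates to 92.7108.
Boundary: ½(f(3) + f(36)) = ½(1.09861 + 3.58352) = 2.34107.
Running total after boundary: 95.0519.
k=1: B_{2}/(2)! × [f^{(1)}(36) − f^{(1)}(3)] = 1/12 × (0.0277778 − 0.333333) = -0.0254630.
Running total after k=1: 95.0264.
k=2: B_{4}/(4)! × [f^{(3)}(36) − f^{(3)}(3)] = −1/720 × (4.28669e-05 − 0.0740741) = 0.000102821.
Running total after k=2: 95.0266.
k=3: B_{6}/(6)! × [f^{(5)}(36) − f^{(5)}(3)] = 1/30240 × (3.96916e-07 − 0.0987654) = -3.26604e-06.
Running total after k=3: 95.0265.
k=4: B_{8}/(8)! × [f^{(7)}(36) − f^{(7)}(3)] = −1/1209600 × (9.18787e-09 − 0.329218) = 2.72171e-07.

S_4 ≈ 95.0265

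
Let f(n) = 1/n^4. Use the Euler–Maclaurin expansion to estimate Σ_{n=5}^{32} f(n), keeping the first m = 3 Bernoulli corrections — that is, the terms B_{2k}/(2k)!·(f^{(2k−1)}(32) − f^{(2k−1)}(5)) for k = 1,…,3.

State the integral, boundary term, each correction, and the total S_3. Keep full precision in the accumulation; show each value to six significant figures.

The integral term ∫_5^32 1/x^4 dx = 0.00265649.
½[f(5) + f(32)] = ½[0.00160000 + 9.53674e-07] = 0.000800477.
Integral + boundary = 0.00345697.
Order-1 term: 1/12 · (-1.19209e-07 − (-0.00128000)) = 0.000106657.
Partial sum through k=1: 0.00356363.
Order-2 term: −1/720 · (-3.49246e-09 − (-0.00153600)) = -2.13333e-06.
Partial sum through k=2: 0.00356149.
Order-3 term: 1/30240 · (-1.90994e-10 − (-0.00344064)) = 1.13778e-07.

S_3 ≈ 0.00356161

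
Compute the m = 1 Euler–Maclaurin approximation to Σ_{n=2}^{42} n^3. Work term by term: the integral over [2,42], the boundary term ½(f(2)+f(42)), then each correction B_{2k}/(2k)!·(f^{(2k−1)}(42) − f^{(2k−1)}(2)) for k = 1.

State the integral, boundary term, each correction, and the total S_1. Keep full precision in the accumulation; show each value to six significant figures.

∫_2^42 x^3 dx evaluates to 777920.
Endpoint term: (f(2) + f(42))/2 = (8.00000 + 74088.0)/2 = 37048.0.
Integral + boundary = 814968.
Correction k=1: B_{2}/2! · (f^{(1)}(42) − f^{(1)}(2)) = 1/12 · (5292.00 − 12.0000) = 440.000.

S_1 ≈ 815408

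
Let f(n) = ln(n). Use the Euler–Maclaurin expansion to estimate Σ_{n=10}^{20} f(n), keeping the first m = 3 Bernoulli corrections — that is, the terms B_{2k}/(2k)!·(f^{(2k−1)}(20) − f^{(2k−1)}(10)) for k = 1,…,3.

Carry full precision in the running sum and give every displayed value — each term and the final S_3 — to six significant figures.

∫_10^20 ln(x) dx evaluates to 26.8888.
Endpoint term: (f(10) + f(20))/2 = (2.30259 + 2.99573)/2 = 2.64916.
Running total after boundary: 29.5380.
Correction k=1: B_{2}/2! · (f^{(1)}(20) − f^{(1)}(10)) = 1/12 · (0.0500000 − 0.100000) = -0.00416667.
Running total after k=1: 29.5338.
Correction k=2: B_{4}/4! · (f^{(3)}(20) − f^{(3)}(10)) = −1/720 · (0.000250000 − 0.00200000) = 2.43056e-06.
Running total after k=2: 29.5338.
Correction k=3: B_{6}/6! · (f^{(5)}(20) − f^{(5)}(10)) = 1/30240 · (7.50000e-06 − 0.000240000) = -7.68849e-09.

S_3 ≈ 29.5338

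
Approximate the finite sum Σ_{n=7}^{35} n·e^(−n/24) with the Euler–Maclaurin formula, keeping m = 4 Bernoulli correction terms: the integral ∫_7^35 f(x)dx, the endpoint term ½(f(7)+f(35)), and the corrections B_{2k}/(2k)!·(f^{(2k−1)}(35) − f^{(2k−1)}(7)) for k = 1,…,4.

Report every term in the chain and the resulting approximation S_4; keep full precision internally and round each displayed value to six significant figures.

Integral: ∫_7^35 x·e^(−x/24) dx = 226.386.
Endpoint term: (f(7) + f(35))/2 = (5.22912 + 8.14183)/2 = 6.68548.
Integral + boundary = 233.071.
k=1: B_{2}/(2)! × [f^{(1)}(35) − f^{(1)}(7)] = 1/12 × (-0.106619 − 0.529137) = -0.0529797.
Running total after k=1: 233.018.
k=2: B_{4}/(4)! × [f^{(3)}(35) − f^{(3)}(7)] = −1/720 × (0.000622618 − 0.00351245) = 4.01366e-06.
Running total after k=2: 233.018.
k=3: B_{6}/(6)! × [f^{(5)}(35) − f^{(5)}(7)] = 1/30240 × (2.48323e-06 − 1.06012e-05) = -2.68450e-10.
Running total after k=3: 233.018.
k=4: B_{8}/(8)! × [f^{(7)}(35) − f^{(7)}(7)] = −1/1209600 × (6.74570e-09 − 2.62227e-08) = 1.61020e-14.

S_4 ≈ 233.018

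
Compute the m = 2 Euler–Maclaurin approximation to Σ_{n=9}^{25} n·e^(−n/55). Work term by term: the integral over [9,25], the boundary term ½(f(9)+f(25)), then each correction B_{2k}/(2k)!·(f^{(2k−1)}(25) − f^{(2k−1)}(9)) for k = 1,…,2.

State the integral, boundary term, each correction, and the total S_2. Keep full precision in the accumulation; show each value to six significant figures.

Integral: ∫_9^25 x·e^(−x/55) dx = 195.818.
Endpoint term: (f(9) + f(25))/2 = (7.64146 + 15.8684)/2 = 11.7549.
Running total after boundary: 207.573.
Order-1 term: 1/12 · (0.346220 − 0.710115) = -0.0303246.
After k=1: 207.543.
Order-2 term: −1/720 · (0.000534113 − 0.000796105) = 3.63877e-07.

S_2 ≈ 207.543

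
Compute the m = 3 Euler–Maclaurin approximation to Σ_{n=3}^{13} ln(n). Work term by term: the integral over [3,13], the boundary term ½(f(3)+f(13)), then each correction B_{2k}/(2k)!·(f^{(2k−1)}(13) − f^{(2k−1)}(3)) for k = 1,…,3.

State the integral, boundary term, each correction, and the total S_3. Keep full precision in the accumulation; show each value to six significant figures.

The integral term ∫_3^13 ln(x) dx = 20.0485.
½[f(3) + f(13)] = ½[1.09861 + 2.56495] = 1.83178.
Integral + boundary = 21.8803.
Correction k=1: B_{2}/2! · (f^{(1)}(13) − f^{(1)}(3)) = 1/12 · (0.0769231 − 0.333333) = -0.0213675.
Running total after k=1: 21.8589.
Correction k=2: B_{4}/4! · (f^{(3)}(13) − f^{(3)}(3)) = −1/720 · (0.000910332 − 0.0740741) = 0.000101616.
Running total after k=2: 21.8590.
Correction k=3: B_{6}/6! · (f^{(5)}(13) − f^{(5)}(3)) = 1/30240 · (6.46390e-05 − 0.0987654) = -3.26392e-06.

S_3 ≈ 21.8590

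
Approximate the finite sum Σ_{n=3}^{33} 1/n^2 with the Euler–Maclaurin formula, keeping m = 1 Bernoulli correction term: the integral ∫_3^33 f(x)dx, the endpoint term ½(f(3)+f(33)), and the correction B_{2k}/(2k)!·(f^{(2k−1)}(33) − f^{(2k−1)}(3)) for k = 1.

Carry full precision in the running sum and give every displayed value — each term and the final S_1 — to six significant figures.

Integral: ∫_3^33 1/x^2 dx = 0.303030.
Endpoint term: (f(3) + f(33))/2 = (0.111111 + 0.000918274)/2 = 0.0560147.
Integral + boundary = 0.359045.
Order-1 term: 1/12 · (-5.56529e-05 − (-0.0740741)) = 0.00616820.

S_1 ≈ 0.365213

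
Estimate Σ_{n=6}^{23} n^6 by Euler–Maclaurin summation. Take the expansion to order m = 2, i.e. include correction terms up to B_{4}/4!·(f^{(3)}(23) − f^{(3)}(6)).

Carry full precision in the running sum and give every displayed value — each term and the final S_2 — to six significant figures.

∫_6^23 x^6 dx evaluates to 4.86364e+08.
½[f(6) + f(23)] = ½[46656.0 + 1.48036e+08] = 7.40413e+07.
So far: 5.60405e+08.
k=1: B_{2}/(2)! × [f^{(1)}(23) − f^{(1)}(6)] = 1/12 × (3.86181e+07 − 46656.0) = 3.21428e+06.
After k=1: 5.63619e+08.
k=2: B_{4}/(4)! × [f^{(3)}(23) − f^{(3)}(6)] = −1/720 × (1.46004e+06 − 25920.0) = -1991.83.

S_2 ≈ 5.63617e+08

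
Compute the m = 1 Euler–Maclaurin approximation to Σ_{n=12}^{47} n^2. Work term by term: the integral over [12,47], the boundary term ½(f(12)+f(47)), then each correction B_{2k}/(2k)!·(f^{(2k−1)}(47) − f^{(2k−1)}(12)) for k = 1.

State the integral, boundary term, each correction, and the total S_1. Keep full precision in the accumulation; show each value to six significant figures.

S_1 ≈ 35214.0

∫_12^47 x^2 dx evaluates to 34031.7.
Endpoint term: (f(12) + f(47))/2 = (144.000 + 2209.00)/2 = 1176.50.
So far: 35208.2.
Correction k=1: B_{2}/2! · (f^{(1)}(47) − f^{(1)}(12)) = 1/12 · (94.0000 − 24.0000) = 5.83333.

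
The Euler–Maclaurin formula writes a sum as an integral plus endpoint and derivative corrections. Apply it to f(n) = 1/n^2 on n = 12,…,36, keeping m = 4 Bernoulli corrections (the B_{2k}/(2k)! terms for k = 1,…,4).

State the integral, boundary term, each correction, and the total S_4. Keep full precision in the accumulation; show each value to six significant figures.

S_4 ≈ 0.0595063

The integral term ∫_12^36 1/x^2 dx = 0.0555556.
½[f(12) + f(36)] = ½[0.00694444 + 0.000771605] = 0.00385802.
So far: 0.0594136.
Correction k=1: B_{2}/2! · (f^{(1)}(36) − f^{(1)}(12)) = 1/12 · (-4.28669e-05 − (-0.00115741)) = 9.28784e-05.
Running total after k=1: 0.0595065.
Correction k=2: B_{4}/4! · (f^{(3)}(36) − f^{(3)}(12)) = −1/720 · (-3.96916e-07 − (-9.64506e-05)) = -1.33408e-07.
Running total after k=2: 0.0595063.
Correction k=3: B_{6}/6! · (f^{(5)}(36) − f^{(5)}(12)) = 1/30240 · (-9.18787e-09 − (-2.00939e-05)) = 6.64176e-10.
Running total after k=3: 0.0595063.
Correction k=4: B_{8}/8! · (f^{(7)}(36) − f^{(7)}(12)) = −1/1209600 · (-3.97007e-10 − (-7.81429e-06)) = -6.45990e-12.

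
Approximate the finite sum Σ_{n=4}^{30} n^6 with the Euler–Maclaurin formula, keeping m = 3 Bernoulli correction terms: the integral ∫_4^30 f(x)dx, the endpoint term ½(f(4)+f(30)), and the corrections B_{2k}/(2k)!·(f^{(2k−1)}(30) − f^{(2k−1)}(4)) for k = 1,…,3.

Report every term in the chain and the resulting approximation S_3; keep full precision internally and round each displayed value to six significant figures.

S_3 ≈ 3.50093e+09

The integral term ∫_4^30 x^6 dx = 3.12428e+09.
Endpoint term: (f(4) + f(30))/2 = (4096.00 + 7.29000e+08)/2 = 3.64502e+08.
So far: 3.48879e+09.
Order-1 term: 1/12 · (1.45800e+08 − 6144.00) = 1.21495e+07.
Partial sum through k=1: 3.50093e+09.
Order-2 term: −1/720 · (3.24000e+06 − 7680.00) = -4489.33.
Partial sum through k=2: 3.50093e+09.
Order-3 term: 1/30240 · (21600.0 − 2880.00) = 0.619048.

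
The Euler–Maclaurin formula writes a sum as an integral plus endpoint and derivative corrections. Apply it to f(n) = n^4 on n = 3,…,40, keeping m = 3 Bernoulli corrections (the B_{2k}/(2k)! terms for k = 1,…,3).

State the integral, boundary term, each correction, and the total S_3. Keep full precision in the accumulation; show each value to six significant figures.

S_3 ≈ 2.17813e+07

∫_3^40 x^4 dx evaluates to 2.04800e+07.
½[f(3) + f(40)] = ½[81.0000 + 2.56000e+06] = 1.28004e+06.
Running total after boundary: 2.17600e+07.
Correction k=1: B_{2}/2! · (f^{(1)}(40) − f^{(1)}(3)) = 1/12 · (256000 − 108.000) = 21324.3.
Partial sum through k=1: 2.17813e+07.
Correction k=2: B_{4}/4! · (f^{(3)}(40) − f^{(3)}(3)) = −1/720 · (960.000 − 72.0000) = -1.23333.
Partial sum through k=2: 2.17813e+07.
Correction k=3: B_{6}/6! · (f^{(5)}(40) − f^{(5)}(3)) = 1/30240 · (0.00000 − 0.00000) = 0.00000.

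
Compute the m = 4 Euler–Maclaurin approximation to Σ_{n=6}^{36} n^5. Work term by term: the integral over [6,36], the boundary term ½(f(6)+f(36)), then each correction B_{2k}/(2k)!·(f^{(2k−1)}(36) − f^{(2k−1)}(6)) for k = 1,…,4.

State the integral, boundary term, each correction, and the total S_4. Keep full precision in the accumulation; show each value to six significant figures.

S_4 ≈ 3.93725e+08

The integral term ∫_6^36 x^5 dx = 3.62789e+08.
½[f(6) + f(36)] = ½[7776.00 + 6.04662e+07] = 3.02370e+07.
So far: 3.93026e+08.
k=1: B_{2}/(2)! × [f^{(1)}(36) − f^{(1)}(6)] = 1/12 × (8.39808e+06 − 6480.00) = 699300.
Partial sum through k=1: 3.93726e+08.
k=2: B_{4}/(4)! × [f^{(3)}(36) − f^{(3)}(6)] = −1/720 × (77760.0 − 2160.00) = -105.000.
Partial sum through k=2: 3.93725e+08.
k=3: B_{6}/(6)! × [f^{(5)}(36) − f^{(5)}(6)] = 1/30240 × (120.000 − 120.000) = 0.00000.
Partial sum through k=3: 3.93725e+08.
k=4: B_{8}/(8)! × [f^{(7)}(36) − f^{(7)}(6)] = −1/1209600 × (0.00000 − 0.00000) = 0.00000.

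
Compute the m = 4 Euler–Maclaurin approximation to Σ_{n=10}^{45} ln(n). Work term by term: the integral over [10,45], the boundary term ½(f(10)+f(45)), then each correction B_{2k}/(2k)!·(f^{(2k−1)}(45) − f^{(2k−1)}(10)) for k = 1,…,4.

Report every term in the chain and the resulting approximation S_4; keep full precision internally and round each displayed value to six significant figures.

The integral term ∫_10^45 ln(x) dx = 113.274.
Boundary: ½(f(10) + f(45)) = ½(2.30259 + 3.80666) = 3.05462.
Integral + boundary = 116.329.
Correction k=1: B_{2}/2! · (f^{(1)}(45) − f^{(1)}(10)) = 1/12 · (0.0222222 − 0.100000) = -0.00648148.
Partial sum through k=1: 116.322.
Correction k=2: B_{4}/4! · (f^{(3)}(45) − f^{(3)}(10)) = −1/720 · (2.19479e-05 − 0.00200000) = 2.74729e-06.
Partial sum through k=2: 116.322.
Correction k=3: B_{6}/6! · (f^{(5)}(45) − f^{(5)}(10)) = 1/30240 · (1.30061e-07 − 0.000240000) = -7.93221e-09.
Partial sum through k=3: 116.322.
Correction k=4: B_{8}/8! · (f^{(7)}(45) − f^{(7)}(10)) = −1/1209600 · (1.92684e-09 − 7.20000e-05) = 5.95222e-11.

S_4 ≈ 116.322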